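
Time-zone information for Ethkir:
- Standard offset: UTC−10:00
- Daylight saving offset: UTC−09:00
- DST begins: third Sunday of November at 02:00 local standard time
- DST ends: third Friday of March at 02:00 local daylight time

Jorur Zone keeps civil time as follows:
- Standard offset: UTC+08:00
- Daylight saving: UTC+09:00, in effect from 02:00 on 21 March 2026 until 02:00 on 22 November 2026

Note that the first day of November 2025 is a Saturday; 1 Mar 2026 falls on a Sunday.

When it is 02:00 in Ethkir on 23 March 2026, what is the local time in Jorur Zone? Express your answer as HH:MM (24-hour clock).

1 November 2025 is a Saturday, so the first Sunday is November 2 and the third is November 16.
1 March 2026 is a Sunday, so the first Friday is March 6 and the third is March 20.
23 March 2026 does not fall between 16 November 2025 and 20 March 2026, so daylight saving is not in effect and Ethkir is at UTC−10:00.
02:00 Ethkir + 10h = 12:00 UTC.
At the standard offset (UTC+08:00), 12:00 UTC + 8h = 20:00 Jorur Zone standard time.
Daylight saving runs 21 March – 22 November; the standard-time date in Jorur Zone, 23 March 2026, is inside that window, so Jorur Zone is at UTC+09:00.
12:00 UTC + 9h = 21:00 Jorur Zone.

21:00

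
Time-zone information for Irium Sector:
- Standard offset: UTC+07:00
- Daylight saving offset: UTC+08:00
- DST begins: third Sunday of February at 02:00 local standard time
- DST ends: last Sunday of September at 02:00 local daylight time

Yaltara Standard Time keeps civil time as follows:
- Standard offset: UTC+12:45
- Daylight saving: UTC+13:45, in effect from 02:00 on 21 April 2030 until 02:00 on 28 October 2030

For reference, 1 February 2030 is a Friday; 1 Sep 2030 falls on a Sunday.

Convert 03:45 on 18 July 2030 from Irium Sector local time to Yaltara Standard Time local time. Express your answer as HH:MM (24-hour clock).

1 February 2030 is a Friday, so the first Sunday is February 3 and the third is February 17.
1 September 2030 is a Sunday, so Sundays fall on 1, 8, 15, 22, 29; the last is September 29.
18 July 2030 falls between 17 February and 29 September, so daylight saving is in effect and Irium Sector is at UTC+08:00.
03:45 Irium Sector − 8h = 19:45 UTC (rolling into the previous day, 17 July 2030).
At the standard offset (UTC+12:45), 19:45 UTC + 12h45m = 08:30 Yaltara Standard Time standard time (rolling into the next day, 18 July 2030).
The standard-time date in Yaltara Standard Time, 18 July 2030, falls between 21 April and 28 October, so daylight saving is in effect and Yaltara Standard Time is at UTC+13:45.
19:45 UTC + 13h45m = 09:30 Yaltara Standard Time (rolling into the next day, 18 July 2030).

09:30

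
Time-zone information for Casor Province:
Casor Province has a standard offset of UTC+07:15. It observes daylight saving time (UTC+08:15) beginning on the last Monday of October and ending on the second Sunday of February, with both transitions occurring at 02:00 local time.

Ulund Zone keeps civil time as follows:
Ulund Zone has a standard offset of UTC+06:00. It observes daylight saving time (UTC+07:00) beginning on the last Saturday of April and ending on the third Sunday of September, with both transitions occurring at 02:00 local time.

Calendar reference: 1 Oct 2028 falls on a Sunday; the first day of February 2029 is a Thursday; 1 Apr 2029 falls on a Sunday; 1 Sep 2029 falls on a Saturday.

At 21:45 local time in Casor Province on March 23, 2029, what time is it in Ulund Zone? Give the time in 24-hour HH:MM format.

20:30

1 October 2028 is a Sunday, so Mondays fall on 2, 9, 16, 23, 30; the last is October 30.
1 February 2029 is a Thursday, so the first Sunday is February 4 and the second is February 11.
March 23, 2029 is outside the daylight-saving period (30 October 2028 – 11 February 2029), so Casor Province is on standard time, UTC+07:15.
21:45 Casor Province − 7h15m = 14:30 UTC.
1 April 2029 is a Sunday, so Saturdays fall on 7, 14, 21, 28; the last is April 28.
1 September 2029 is a Saturday, so the first Sunday is September 2 and the third is September 16.
At the standard offset (UTC+06:00), 14:30 UTC + 6h = 20:30 Ulund Zone standard time.
The standard-time date in Ulund Zone, March 23, 2029, is outside the daylight-saving period (28 April – 16 September), so Ulund Zone is on standard time, UTC+06:00.
14:30 UTC + 6h = 20:30 Ulund Zone.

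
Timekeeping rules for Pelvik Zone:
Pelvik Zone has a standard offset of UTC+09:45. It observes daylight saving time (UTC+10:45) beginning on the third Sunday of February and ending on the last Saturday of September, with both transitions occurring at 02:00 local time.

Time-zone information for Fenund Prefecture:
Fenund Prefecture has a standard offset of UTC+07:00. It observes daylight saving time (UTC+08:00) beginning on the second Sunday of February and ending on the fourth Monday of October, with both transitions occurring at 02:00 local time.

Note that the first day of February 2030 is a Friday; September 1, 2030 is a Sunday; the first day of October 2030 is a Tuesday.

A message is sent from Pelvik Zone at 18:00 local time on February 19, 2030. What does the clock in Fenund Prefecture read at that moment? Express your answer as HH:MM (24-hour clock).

15:15

1 February 2030 is a Friday, so the first Sunday is February 3 and the third is February 17.
1 September 2030 is a Sunday, so Saturdays fall on 7, 14, 21, 28; the last is September 28.
February 19, 2030 lies within the daylight-saving period (17 February – 28 September), so Pelvik Zone is on daylight time, UTC+10:45.
18:00 Pelvik Zone − 10h45m = 07:15 UTC.
1 February 2030 is a Friday, so the first Sunday is February 3 and the second is February 10.
1 October 2030 is a Tuesday, so the first Monday is October 7 and the fourth is October 28.
At the standard offset (UTC+07:00), 07:15 UTC + 7h = 14:15 Fenund Prefecture standard time.
The standard-time date in Fenund Prefecture, February 19, 2030, lies within the daylight-saving period (10 February – 28 October), so Fenund Prefecture is on daylight time, UTC+08:00.
07:15 UTC + 8h = 15:15 Fenund Prefecture.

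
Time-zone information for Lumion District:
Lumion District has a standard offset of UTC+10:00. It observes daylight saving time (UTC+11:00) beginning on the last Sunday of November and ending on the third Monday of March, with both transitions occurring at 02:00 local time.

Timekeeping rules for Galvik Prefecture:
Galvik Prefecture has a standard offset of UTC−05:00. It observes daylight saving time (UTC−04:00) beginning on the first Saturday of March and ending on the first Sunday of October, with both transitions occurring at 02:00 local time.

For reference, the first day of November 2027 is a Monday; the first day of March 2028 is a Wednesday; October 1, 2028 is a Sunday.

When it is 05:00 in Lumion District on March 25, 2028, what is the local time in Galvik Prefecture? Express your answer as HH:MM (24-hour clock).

1 November 2027 is a Monday, so Sundays fall on 7, 14, 21, 28; the last is November 28.
1 March 2028 is a Wednesday, so the first Monday is March 6 and the third is March 20.
March 25, 2028 does not fall between 28 November 2027 and 20 March 2028, so daylight saving is not in effect and Lumion District is at UTC+10:00.
05:00 Lumion District − 10h = 19:00 UTC (rolling into the previous day, 24 March 2028).
1 March 2028 is a Wednesday, so the first Saturday is March 4.
1 October 2028 is a Sunday, so the first Sunday is October 1.
At the standard offset (UTC−05:00), 19:00 UTC − 5h = 14:00 Galvik Prefecture standard time.
The standard-time date in Galvik Prefecture, March 24, 2028, falls between 4 March and 1 October, so daylight saving is in effect and Galvik Prefecture is at UTC−04:00.
19:00 UTC − 4h = 15:00 Galvik Prefecture.

15:00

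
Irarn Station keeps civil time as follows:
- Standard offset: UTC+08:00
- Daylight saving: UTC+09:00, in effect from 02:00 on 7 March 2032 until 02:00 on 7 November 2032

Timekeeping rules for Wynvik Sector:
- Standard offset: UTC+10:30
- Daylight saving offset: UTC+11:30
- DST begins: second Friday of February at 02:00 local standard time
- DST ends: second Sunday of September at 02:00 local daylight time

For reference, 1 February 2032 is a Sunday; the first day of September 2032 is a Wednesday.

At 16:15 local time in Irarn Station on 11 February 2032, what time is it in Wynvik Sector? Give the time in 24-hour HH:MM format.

Daylight saving runs 7 March – 7 November; 11 February 2032 is outside that window, so Irarn Station is on standard time at UTC+08:00.
16:15 Irarn Station − 8h = 08:15 UTC.
1 February 2032 is a Sunday, so the first Friday is February 6 and the second is February 13.
1 September 2032 is a Wednesday, so the first Sunday is September 5 and the second is September 12.
At the standard offset (UTC+10:30), 08:15 UTC + 10h30m = 18:45 Wynvik Sector standard time.
The standard-time date in Wynvik Sector, 11 February 2032, is outside the daylight-saving period (13 February – 12 September), so Wynvik Sector is on standard time, UTC+10:30.
08:15 UTC + 10h30m = 18:45 Wynvik Sector.

18:45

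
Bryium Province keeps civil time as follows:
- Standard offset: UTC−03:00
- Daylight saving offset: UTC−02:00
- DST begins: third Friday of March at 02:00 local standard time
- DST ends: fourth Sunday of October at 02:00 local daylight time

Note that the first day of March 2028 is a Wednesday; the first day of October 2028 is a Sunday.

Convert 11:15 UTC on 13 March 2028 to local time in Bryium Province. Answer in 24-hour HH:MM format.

08:15

1 March 2028 is a Wednesday, so the first Friday is March 3 and the third is March 17.
1 October 2028 is a Sunday, so the first Sunday is October 1 and the fourth is October 22.
At the standard offset (UTC−03:00), 11:15 UTC − 3h = 08:15 Bryium Province standard time.
The standard-time date in Bryium Province, 13 March 2028, does not fall between 17 March and 22 October, so daylight saving is not in effect and Bryium Province is at UTC−03:00.
11:15 UTC − 3h = 08:15 local.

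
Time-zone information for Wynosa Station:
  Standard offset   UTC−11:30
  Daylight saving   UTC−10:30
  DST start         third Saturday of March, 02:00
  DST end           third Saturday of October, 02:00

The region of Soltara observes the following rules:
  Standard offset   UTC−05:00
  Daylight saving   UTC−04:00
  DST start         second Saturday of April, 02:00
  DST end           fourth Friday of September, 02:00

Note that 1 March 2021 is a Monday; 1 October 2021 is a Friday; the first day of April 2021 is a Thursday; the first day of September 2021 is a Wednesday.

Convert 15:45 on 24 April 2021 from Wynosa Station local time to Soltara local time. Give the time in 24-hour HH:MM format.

22:15

1 March 2021 is a Monday, so the first Saturday is March 6 and the third is March 20.
1 October 2021 is a Friday, so the first Saturday is October 2 and the third is October 16.
24 April 2021 falls between 20 March and 16 October, so daylight saving is in effect and Wynosa Station is at UTC−10:30.
15:45 Wynosa Station + 10h30m = 02:15 UTC (rolling into the next day, 25 April 2021).
1 April 2021 is a Thursday, so the first Saturday is April 3 and the second is April 10.
1 September 2021 is a Wednesday, so the first Friday is September 3 and the fourth is September 24.
At the standard offset (UTC−05:00), 02:15 UTC − 5h = 21:15 Soltara standard time (rolling into the previous day, 24 April 2021).
The standard-time date in Soltara, 24 April 2021, falls between 10 April and 24 September, so daylight saving is in effect and Soltara is at UTC−04:00.
02:15 UTC − 4h = 22:15 Soltara (rolling into the previous day, 24 April 2021).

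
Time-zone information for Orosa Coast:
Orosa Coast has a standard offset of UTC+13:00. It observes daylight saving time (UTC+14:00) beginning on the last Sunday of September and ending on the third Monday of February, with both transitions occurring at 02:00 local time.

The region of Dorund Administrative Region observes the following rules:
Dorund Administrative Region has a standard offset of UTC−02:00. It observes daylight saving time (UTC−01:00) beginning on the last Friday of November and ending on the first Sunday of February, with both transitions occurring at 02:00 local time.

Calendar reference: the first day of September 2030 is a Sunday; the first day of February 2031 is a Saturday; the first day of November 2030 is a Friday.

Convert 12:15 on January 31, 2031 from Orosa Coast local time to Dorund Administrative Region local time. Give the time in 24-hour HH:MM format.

21:15

1 September 2030 is a Sunday, so Sundays fall on 1, 8, 15, 22, 29; the last is September 29.
1 February 2031 is a Saturday, so the first Monday is February 3 and the third is February 17.
January 31, 2031 lies within the daylight-saving period (29 September 2030 – 17 February 2031), so Orosa Coast is on daylight time, UTC+14:00.
12:15 Orosa Coast − 14h = 22:15 UTC (rolling into the previous day, 30 January 2031).
1 November 2030 is a Friday, so Fridays fall on 1, 8, 15, 22, 29; the last is November 29.
1 February 2031 is a Saturday, so the first Sunday is February 2.
At the standard offset (UTC−02:00), 22:15 UTC − 2h = 20:15 Dorund Administrative Region standard time.
The standard-time date in Dorund Administrative Region, January 30, 2031, falls between 29 November 2030 and 2 February 2031, so daylight saving is in effect and Dorund Administrative Region is at UTC−01:00.
22:15 UTC − 1h = 21:15 Dorund Administrative Region.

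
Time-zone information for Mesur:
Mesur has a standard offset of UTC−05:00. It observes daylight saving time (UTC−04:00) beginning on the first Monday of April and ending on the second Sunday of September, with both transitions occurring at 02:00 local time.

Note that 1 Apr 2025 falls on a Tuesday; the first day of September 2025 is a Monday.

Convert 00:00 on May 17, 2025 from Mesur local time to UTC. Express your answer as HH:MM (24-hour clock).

1 April 2025 is a Tuesday, so the first Monday is April 7.
1 September 2025 is a Monday, so the first Sunday is September 7 and the second is September 14.
May 17, 2025 falls between 7 April and 14 September, so daylight saving is in effect and Mesur is at UTC−04:00.
00:00 local + 4h = 04:00 UTC.

04:00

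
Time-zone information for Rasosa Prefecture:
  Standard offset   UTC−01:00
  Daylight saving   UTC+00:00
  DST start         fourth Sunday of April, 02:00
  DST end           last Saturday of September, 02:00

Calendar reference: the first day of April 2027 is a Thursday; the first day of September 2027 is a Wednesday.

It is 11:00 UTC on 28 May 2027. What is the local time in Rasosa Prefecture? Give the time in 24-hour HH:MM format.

11:00

1 April 2027 is a Thursday, so the first Sunday is April 4 and the fourth is April 25.
1 September 2027 is a Wednesday, so Saturdays fall on 4, 11, 18, 25; the last is September 25.
At the standard offset (UTC−01:00), 11:00 UTC − 1h = 10:00 Rasosa Prefecture standard time.
The standard-time date in Rasosa Prefecture, 28 May 2027, falls between 25 April and 25 September, so daylight saving is in effect and Rasosa Prefecture is at UTC+00:00.
11:00 UTC + 0h = 11:00 local.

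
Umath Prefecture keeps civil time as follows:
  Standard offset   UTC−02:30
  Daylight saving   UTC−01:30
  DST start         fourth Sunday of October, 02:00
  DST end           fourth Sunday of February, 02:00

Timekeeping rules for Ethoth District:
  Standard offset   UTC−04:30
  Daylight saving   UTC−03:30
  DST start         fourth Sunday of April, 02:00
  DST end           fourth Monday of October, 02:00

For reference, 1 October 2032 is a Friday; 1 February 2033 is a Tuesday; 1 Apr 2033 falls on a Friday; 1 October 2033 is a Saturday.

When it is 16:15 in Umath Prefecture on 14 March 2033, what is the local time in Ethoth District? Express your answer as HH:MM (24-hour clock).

14:15

1 October 2032 is a Friday, so the first Sunday is October 3 and the fourth is October 24.
1 February 2033 is a Tuesday, so the first Sunday is February 6 and the fourth is February 27.
14 March 2033 does not fall between 24 October 2032 and 27 February 2033, so daylight saving is not in effect and Umath Prefecture is at UTC−02:30.
16:15 Umath Prefecture + 2h30m = 18:45 UTC.
1 April 2033 is a Friday, so the first Sunday is April 3 and the fourth is April 24.
1 October 2033 is a Saturday, so the first Monday is October 3 and the fourth is October 24.
At the standard offset (UTC−04:30), 18:45 UTC − 4h30m = 14:15 Ethoth District standard time.
The standard-time date in Ethoth District, 14 March 2033, is outside the daylight-saving period (24 April – 24 October), so Ethoth District is on standard time, UTC−04:30.
18:45 UTC − 4h30m = 14:15 Ethoth District.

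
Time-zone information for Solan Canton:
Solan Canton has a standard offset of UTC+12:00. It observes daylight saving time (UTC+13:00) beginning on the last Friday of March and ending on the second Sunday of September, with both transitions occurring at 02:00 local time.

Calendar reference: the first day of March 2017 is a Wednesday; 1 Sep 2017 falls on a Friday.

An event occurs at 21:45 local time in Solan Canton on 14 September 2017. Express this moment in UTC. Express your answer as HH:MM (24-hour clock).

09:45

1 March 2017 is a Wednesday, so Fridays fall on 3, 10, 17, 24, 31; the last is March 31.
1 September 2017 is a Friday, so the first Sunday is September 3 and the second is September 10.
14 September 2017 does not fall between 31 March and 10 September, so daylight saving is not in effect and Solan Canton is at UTC+12:00.
21:45 local − 12h = 09:45 UTC.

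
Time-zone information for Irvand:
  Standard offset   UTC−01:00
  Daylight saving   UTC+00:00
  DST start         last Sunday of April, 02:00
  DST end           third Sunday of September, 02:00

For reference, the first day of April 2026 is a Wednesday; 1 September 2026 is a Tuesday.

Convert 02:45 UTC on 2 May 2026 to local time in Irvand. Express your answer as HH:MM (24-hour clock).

02:45

1 April 2026 is a Wednesday, so Sundays fall on 5, 12, 19, 26; the last is April 26.
1 September 2026 is a Tuesday, so the first Sunday is September 6 and the third is September 20.
At the standard offset (UTC−01:00), 02:45 UTC − 1h = 01:45 Irvand standard time.
The standard-time date in Irvand, 2 May 2026, falls between 26 April and 20 September, so daylight saving is in effect and Irvand is at UTC+00:00.
02:45 UTC + 0h = 02:45 local.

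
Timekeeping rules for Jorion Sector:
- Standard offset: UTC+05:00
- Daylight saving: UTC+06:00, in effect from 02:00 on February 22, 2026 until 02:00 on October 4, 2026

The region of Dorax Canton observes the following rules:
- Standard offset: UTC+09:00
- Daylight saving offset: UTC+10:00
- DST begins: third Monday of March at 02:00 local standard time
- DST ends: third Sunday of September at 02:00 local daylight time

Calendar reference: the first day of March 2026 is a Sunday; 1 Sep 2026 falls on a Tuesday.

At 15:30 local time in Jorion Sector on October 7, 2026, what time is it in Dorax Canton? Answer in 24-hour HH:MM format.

October 7, 2026 is outside the daylight-saving period (22 February – 4 October), so Jorion Sector is on standard time, UTC+05:00.
15:30 Jorion Sector − 5h = 10:30 UTC.
1 March 2026 is a Sunday, so the first Monday is March 2 and the third is March 16.
1 September 2026 is a Tuesday, so the first Sunday is September 6 and the third is September 20.
At the standard offset (UTC+09:00), 10:30 UTC + 9h = 19:30 Dorax Canton standard time.
Daylight saving runs 16 March – 20 September; the standard-time date in Dorax Canton, October 7, 2026, is outside that window, so Dorax Canton is on standard time at UTC+09:00.
10:30 UTC + 9h = 19:30 Dorax Canton.

19:30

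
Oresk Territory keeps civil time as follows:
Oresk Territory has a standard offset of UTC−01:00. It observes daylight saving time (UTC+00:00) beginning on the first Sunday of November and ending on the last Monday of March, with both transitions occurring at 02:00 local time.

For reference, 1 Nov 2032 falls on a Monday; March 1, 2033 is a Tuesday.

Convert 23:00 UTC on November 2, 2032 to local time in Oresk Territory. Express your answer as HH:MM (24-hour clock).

22:00

1 November 2032 is a Monday, so the first Sunday is November 7.
1 March 2033 is a Tuesday, so Mondays fall on 7, 14, 21, 28; the last is March 28.
At the standard offset (UTC−01:00), 23:00 UTC − 1h = 22:00 Oresk Territory standard time.
The standard-time date in Oresk Territory, November 2, 2032, does not fall between 7 November 2032 and 28 March 2033, so daylight saving is not in effect and Oresk Territory is at UTC−01:00.
23:00 UTC − 1h = 22:00 local.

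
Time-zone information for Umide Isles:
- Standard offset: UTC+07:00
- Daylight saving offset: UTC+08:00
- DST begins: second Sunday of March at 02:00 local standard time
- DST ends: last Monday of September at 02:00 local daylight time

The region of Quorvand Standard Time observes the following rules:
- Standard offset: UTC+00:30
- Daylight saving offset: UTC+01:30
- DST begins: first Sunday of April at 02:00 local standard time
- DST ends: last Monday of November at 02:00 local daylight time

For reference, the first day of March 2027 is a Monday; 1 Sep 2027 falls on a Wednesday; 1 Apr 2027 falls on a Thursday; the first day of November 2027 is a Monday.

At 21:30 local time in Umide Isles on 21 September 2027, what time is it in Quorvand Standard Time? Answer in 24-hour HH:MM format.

15:00

1 March 2027 is a Monday, so the first Sunday is March 7 and the second is March 14.
1 September 2027 is a Wednesday, so Mondays fall on 6, 13, 20, 27; the last is September 27.
21 September 2027 falls between 14 March and 27 September, so daylight saving is in effect and Umide Isles is at UTC+08:00.
21:30 Umide Isles − 8h = 13:30 UTC.
1 April 2027 is a Thursday, so the first Sunday is April 4.
1 November 2027 is a Monday, so Mondays fall on 1, 8, 15, 22, 29; the last is November 29.
At the standard offset (UTC+00:30), 13:30 UTC + 0h30m = 14:00 Quorvand Standard Time standard time.
The standard-time date in Quorvand Standard Time, 21 September 2027, falls between 4 April and 29 November, so daylight saving is in effect and Quorvand Standard Time is at UTC+01:30.
13:30 UTC + 1h30m = 15:00 Quorvand Standard Time.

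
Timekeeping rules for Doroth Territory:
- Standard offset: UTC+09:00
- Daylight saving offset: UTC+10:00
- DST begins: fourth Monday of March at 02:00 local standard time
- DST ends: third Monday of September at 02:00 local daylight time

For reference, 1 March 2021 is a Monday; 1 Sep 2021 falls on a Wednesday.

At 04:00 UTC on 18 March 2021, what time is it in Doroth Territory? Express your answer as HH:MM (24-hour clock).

13:00

1 March 2021 is a Monday, so the first Monday is March 1 and the fourth is March 22.
1 September 2021 is a Wednesday, so the first Monday is September 6 and the third is September 20.
At the standard offset (UTC+09:00), 04:00 UTC + 9h = 13:00 Doroth Territory standard time.
Daylight saving runs 22 March – 20 September; the standard-time date in Doroth Territory, 18 March 2021, is outside that window, so Doroth Territory is on standard time at UTC+09:00.
04:00 UTC + 9h = 13:00 local.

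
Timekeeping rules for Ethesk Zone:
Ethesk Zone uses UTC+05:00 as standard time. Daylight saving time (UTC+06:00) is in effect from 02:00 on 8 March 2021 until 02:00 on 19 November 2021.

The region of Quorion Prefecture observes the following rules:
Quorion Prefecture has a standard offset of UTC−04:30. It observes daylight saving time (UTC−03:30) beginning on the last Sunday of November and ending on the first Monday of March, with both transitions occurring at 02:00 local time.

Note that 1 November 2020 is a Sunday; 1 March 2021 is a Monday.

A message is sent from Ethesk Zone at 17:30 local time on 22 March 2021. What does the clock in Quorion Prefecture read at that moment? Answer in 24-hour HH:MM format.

Daylight saving runs 8 March – 19 November; 22 March 2021 is inside that window, so Ethesk Zone is at UTC+06:00.
17:30 Ethesk Zone − 6h = 11:30 UTC.
1 November 2020 is a Sunday, so Sundays fall on 1, 8, 15, 22, 29; the last is November 29.
1 March 2021 is a Monday, so the first Monday is March 1.
At the standard offset (UTC−04:30), 11:30 UTC − 4h30m = 07:00 Quorion Prefecture standard time.
Daylight saving runs 29 November 2020 – 1 March 2021; the standard-time date in Quorion Prefecture, 22 March 2021, is outside that window, so Quorion Prefecture is on standard time at UTC−04:30.
11:30 UTC − 4h30m = 07:00 Quorion Prefecture.

07:00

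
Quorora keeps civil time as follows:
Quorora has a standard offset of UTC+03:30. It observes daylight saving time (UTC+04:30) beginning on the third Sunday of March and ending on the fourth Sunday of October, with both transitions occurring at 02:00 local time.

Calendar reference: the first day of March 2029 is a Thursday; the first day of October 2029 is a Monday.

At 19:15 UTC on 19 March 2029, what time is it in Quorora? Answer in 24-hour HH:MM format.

1 March 2029 is a Thursday, so the first Sunday is March 4 and the third is March 18.
1 October 2029 is a Monday, so the first Sunday is October 7 and the fourth is October 28.
At the standard offset (UTC+03:30), 19:15 UTC + 3h30m = 22:45 Quorora standard time.
The standard-time date in Quorora, 19 March 2029, falls between 18 March and 28 October, so daylight saving is in effect and Quorora is at UTC+04:30.
19:15 UTC + 4h30m = 23:45 local.

23:45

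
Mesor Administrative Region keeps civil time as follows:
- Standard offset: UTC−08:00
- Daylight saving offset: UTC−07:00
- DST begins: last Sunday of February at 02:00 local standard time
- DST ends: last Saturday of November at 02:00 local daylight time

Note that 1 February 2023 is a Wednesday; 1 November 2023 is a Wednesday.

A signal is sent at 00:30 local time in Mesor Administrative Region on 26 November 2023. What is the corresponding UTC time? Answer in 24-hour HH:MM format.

08:30

1 February 2023 is a Wednesday, so Sundays fall on 5, 12, 19, 26; the last is February 26.
1 November 2023 is a Wednesday, so Saturdays fall on 4, 11, 18, 25; the last is November 25.
26 November 2023 is outside the daylight-saving period (26 February – 25 November), so Mesor Administrative Region is on standard time, UTC−08:00.
00:30 local + 8h = 08:30 UTC.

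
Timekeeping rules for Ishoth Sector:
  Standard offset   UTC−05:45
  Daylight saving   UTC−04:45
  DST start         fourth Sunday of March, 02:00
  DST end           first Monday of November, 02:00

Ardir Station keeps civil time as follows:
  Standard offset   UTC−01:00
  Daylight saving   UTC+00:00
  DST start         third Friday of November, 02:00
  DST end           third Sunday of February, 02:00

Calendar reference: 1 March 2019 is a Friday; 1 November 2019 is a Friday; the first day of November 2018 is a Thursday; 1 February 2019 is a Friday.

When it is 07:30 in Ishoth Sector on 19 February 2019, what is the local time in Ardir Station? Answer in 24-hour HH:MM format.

12:15

1 March 2019 is a Friday, so the first Sunday is March 3 and the fourth is March 24.
1 November 2019 is a Friday, so the first Monday is November 4.
Daylight saving runs 24 March – 4 November; 19 February 2019 is outside that window, so Ishoth Sector is on standard time at UTC−05:45.
07:30 Ishoth Sector + 5h45m = 13:15 UTC.
1 November 2018 is a Thursday, so the first Friday is November 2 and the third is November 16.
1 February 2019 is a Friday, so the first Sunday is February 3 and the third is February 17.
At the standard offset (UTC−01:00), 13:15 UTC − 1h = 12:15 Ardir Station standard time.
The standard-time date in Ardir Station, 19 February 2019, does not fall between 16 November 2018 and 17 February 2019, so daylight saving is not in effect and Ardir Station is at UTC−01:00.
13:15 UTC − 1h = 12:15 Ardir Station.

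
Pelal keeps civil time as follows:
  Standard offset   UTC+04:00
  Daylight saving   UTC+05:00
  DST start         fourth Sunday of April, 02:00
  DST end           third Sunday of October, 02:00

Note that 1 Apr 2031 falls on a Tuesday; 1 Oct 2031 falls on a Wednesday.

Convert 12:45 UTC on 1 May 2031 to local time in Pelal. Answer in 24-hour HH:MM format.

17:45

1 April 2031 is a Tuesday, so the first Sunday is April 6 and the fourth is April 27.
1 October 2031 is a Wednesday, so the first Sunday is October 5 and the third is October 19.
At the standard offset (UTC+04:00), 12:45 UTC + 4h = 16:45 Pelal standard time.
The standard-time date in Pelal, 1 May 2031, falls between 27 April and 19 October, so daylight saving is in effect and Pelal is at UTC+05:00.
12:45 UTC + 5h = 17:45 local.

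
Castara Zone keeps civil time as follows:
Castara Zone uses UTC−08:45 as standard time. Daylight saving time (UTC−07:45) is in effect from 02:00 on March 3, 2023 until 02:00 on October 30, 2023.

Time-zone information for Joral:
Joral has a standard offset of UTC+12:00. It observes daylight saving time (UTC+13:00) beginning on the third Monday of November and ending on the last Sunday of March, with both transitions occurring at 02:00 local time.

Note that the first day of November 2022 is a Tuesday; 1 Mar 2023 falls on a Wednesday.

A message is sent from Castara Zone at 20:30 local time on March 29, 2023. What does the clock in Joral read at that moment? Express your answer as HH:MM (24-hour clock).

16:15

March 29, 2023 falls between 3 March and 30 October, so daylight saving is in effect and Castara Zone is at UTC−07:45.
20:30 Castara Zone + 7h45m = 04:15 UTC (rolling into the next day, 30 March 2023).
1 November 2022 is a Tuesday, so the first Monday is November 7 and the third is November 21.
1 March 2023 is a Wednesday, so Sundays fall on 5, 12, 19, 26; the last is March 26.
At the standard offset (UTC+12:00), 04:15 UTC + 12h = 16:15 Joral standard time.
The standard-time date in Joral, March 30, 2023, is outside the daylight-saving period (21 November 2022 – 26 March 2023), so Joral is on standard time, UTC+12:00.
04:15 UTC + 12h = 16:15 Joral.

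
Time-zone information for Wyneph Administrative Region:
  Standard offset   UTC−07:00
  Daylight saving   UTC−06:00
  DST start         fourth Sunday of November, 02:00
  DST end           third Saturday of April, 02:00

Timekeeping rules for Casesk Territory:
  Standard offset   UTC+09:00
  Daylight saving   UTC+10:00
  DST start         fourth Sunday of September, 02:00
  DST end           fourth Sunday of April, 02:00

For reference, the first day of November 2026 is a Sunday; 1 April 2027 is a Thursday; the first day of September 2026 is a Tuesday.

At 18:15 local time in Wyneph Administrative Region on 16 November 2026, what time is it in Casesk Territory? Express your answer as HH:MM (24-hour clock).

1 November 2026 is a Sunday, so the first Sunday is November 1 and the fourth is November 22.
1 April 2027 is a Thursday, so the first Saturday is April 3 and the third is April 17.
16 November 2026 does not fall between 22 November 2026 and 17 April 2027, so daylight saving is not in effect and Wyneph Administrative Region is at UTC−07:00.
18:15 Wyneph Administrative Region + 7h = 01:15 UTC (rolling into the next day, 17 November 2026).
1 September 2026 is a Tuesday, so the first Sunday is September 6 and the fourth is September 27.
1 April 2027 is a Thursday, so the first Sunday is April 4 and the fourth is April 25.
At the standard offset (UTC+09:00), 01:15 UTC + 9h = 10:15 Casesk Territory standard time.
The standard-time date in Casesk Territory, 17 November 2026, falls between 27 September 2026 and 25 April 2027, so daylight saving is in effect and Casesk Territory is at UTC+10:00.
01:15 UTC + 10h = 11:15 Casesk Territory.

11:15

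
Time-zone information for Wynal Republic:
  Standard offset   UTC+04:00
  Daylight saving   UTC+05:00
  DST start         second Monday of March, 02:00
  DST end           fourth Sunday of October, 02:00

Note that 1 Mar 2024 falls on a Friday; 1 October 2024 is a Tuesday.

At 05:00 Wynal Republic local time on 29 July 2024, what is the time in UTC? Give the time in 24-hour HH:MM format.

00:00

1 March 2024 is a Friday, so the first Monday is March 4 and the second is March 11.
1 October 2024 is a Tuesday, so the first Sunday is October 6 and the fourth is October 27.
Daylight saving runs 11 March – 27 October; 29 July 2024 is inside that window, so Wynal Republic is at UTC+05:00.
05:00 local − 5h = 00:00 UTC.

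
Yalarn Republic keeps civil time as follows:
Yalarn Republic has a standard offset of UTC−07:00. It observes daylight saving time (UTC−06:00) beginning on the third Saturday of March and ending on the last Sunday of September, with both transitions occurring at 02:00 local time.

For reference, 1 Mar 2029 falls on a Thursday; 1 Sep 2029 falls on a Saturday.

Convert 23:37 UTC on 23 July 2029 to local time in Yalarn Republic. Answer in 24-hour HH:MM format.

17:37

1 March 2029 is a Thursday, so the first Saturday is March 3 and the third is March 17.
1 September 2029 is a Saturday, so Sundays fall on 2, 9, 16, 23, 30; the last is September 30.
At the standard offset (UTC−07:00), 23:37 UTC − 7h = 16:37 Yalarn Republic standard time.
The standard-time date in Yalarn Republic, 23 July 2029, lies within the daylight-saving period (17 March – 30 September), so Yalarn Republic is on daylight time, UTC−06:00.
23:37 UTC − 6h = 17:37 local.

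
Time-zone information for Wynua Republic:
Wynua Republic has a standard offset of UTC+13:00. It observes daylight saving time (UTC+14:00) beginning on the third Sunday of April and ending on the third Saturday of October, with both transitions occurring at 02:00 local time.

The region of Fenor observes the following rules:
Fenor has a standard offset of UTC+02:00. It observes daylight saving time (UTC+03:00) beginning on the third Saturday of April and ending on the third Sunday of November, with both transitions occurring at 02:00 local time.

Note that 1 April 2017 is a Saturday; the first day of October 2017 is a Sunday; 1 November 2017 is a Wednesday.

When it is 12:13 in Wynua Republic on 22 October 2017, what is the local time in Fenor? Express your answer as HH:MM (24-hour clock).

1 April 2017 is a Saturday, so the first Sunday is April 2 and the third is April 16.
1 October 2017 is a Sunday, so the first Saturday is October 7 and the third is October 21.
22 October 2017 is outside the daylight-saving period (16 April – 21 October), so Wynua Republic is on standard time, UTC+13:00.
12:13 Wynua Republic − 13h = 23:13 UTC (rolling into the previous day, 21 October 2017).
1 April 2017 is a Saturday, so the first Saturday is April 1 and the third is April 15.
1 November 2017 is a Wednesday, so the first Sunday is November 5 and the third is November 19.
At the standard offset (UTC+02:00), 23:13 UTC + 2h = 01:13 Fenor standard time (rolling into the next day, 22 October 2017).
The standard-time date in Fenor, 22 October 2017, falls between 15 April and 19 November, so daylight saving is in effect and Fenor is at UTC+03:00.
23:13 UTC + 3h = 02:13 Fenor (rolling into the next day, 22 October 2017).

02:13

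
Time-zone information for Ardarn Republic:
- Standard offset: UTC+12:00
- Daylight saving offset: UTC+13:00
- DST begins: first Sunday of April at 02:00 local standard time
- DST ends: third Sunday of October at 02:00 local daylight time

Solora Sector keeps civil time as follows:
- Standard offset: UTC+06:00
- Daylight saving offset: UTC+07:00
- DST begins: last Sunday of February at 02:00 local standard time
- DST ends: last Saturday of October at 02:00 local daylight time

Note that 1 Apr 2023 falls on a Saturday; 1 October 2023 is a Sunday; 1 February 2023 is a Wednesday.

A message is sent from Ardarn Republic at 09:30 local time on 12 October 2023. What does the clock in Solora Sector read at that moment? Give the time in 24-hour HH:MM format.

1 April 2023 is a Saturday, so the first Sunday is April 2.
1 October 2023 is a Sunday, so the first Sunday is October 1 and the third is October 15.
12 October 2023 falls between 2 April and 15 October, so daylight saving is in effect and Ardarn Republic is at UTC+13:00.
09:30 Ardarn Republic − 13h = 20:30 UTC (rolling into the previous day, 11 October 2023).
1 February 2023 is a Wednesday, so Sundays fall on 5, 12, 19, 26; the last is February 26.
1 October 2023 is a Sunday, so Saturdays fall on 7, 14, 21, 28; the last is October 28.
At the standard offset (UTC+06:00), 20:30 UTC + 6h = 02:30 Solora Sector standard time (rolling into the next day, 12 October 2023).
The standard-time date in Solora Sector, 12 October 2023, falls between 26 February and 28 October, so daylight saving is in effect and Solora Sector is at UTC+07:00.
20:30 UTC + 7h = 03:30 Solora Sector (rolling into the next day, 12 October 2023).

03:30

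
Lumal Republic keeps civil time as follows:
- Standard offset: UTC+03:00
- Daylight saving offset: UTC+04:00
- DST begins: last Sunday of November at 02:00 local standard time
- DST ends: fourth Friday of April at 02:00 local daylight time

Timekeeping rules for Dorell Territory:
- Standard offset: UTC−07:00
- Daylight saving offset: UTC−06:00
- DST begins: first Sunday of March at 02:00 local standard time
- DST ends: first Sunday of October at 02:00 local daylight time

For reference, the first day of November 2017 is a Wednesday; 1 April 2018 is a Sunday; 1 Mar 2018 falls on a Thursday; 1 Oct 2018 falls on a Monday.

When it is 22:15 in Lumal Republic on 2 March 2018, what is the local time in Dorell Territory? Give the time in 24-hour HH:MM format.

11:15

1 November 2017 is a Wednesday, so Sundays fall on 5, 12, 19, 26; the last is November 26.
1 April 2018 is a Sunday, so the first Friday is April 6 and the fourth is April 27.
Daylight saving runs 26 November 2017 – 27 April 2018; 2 March 2018 is inside that window, so Lumal Republic is at UTC+04:00.
22:15 Lumal Republic − 4h = 18:15 UTC.
1 March 2018 is a Thursday, so the first Sunday is March 4.
1 October 2018 is a Monday, so the first Sunday is October 7.
At the standard offset (UTC−07:00), 18:15 UTC − 7h = 11:15 Dorell Territory standard time.
Daylight saving runs 4 March – 7 October; the standard-time date in Dorell Territory, 2 March 2018, is outside that window, so Dorell Territory is on standard time at UTC−07:00.
18:15 UTC − 7h = 11:15 Dorell Territory.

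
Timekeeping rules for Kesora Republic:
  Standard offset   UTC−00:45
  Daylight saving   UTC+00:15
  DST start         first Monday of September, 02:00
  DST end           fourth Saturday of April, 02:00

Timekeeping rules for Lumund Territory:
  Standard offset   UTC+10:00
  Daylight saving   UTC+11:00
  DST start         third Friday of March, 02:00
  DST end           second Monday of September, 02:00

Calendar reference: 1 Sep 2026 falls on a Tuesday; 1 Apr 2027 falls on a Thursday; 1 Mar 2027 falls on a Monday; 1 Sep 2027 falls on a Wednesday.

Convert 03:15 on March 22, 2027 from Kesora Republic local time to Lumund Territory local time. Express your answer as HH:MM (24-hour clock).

1 September 2026 is a Tuesday, so the first Monday is September 7.
1 April 2027 is a Thursday, so the first Saturday is April 3 and the fourth is April 24.
March 22, 2027 lies within the daylight-saving period (7 September 2026 – 24 April 2027), so Kesora Republic is on daylight time, UTC+00:15.
03:15 Kesora Republic − 0h15m = 03:00 UTC.
1 March 2027 is a Monday, so the first Friday is March 5 and the third is March 19.
1 September 2027 is a Wednesday, so the first Monday is September 6 and the second is September 13.
At the standard offset (UTC+10:00), 03:00 UTC + 10h = 13:00 Lumund Territory standard time.
The standard-time date in Lumund Territory, March 22, 2027, lies within the daylight-saving period (19 March – 13 September), so Lumund Territory is on daylight time, UTC+11:00.
03:00 UTC + 11h = 14:00 Lumund Territory.

14:00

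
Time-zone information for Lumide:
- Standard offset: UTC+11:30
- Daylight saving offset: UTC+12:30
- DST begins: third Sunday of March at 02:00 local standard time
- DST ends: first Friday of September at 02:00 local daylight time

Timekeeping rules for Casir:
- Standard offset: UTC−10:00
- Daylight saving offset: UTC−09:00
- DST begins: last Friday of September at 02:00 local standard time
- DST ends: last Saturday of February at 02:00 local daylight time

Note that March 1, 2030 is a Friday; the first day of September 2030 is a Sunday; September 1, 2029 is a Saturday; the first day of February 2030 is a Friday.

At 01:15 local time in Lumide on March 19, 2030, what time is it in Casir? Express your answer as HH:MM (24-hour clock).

02:45

1 March 2030 is a Friday, so the first Sunday is March 3 and the third is March 17.
1 September 2030 is a Sunday, so the first Friday is September 6.
Daylight saving runs 17 March – 6 September; March 19, 2030 is inside that window, so Lumide is at UTC+12:30.
01:15 Lumide − 12h30m = 12:45 UTC (rolling into the previous day, 18 March 2030).
1 September 2029 is a Saturday, so Fridays fall on 7, 14, 21, 28; the last is September 28.
1 February 2030 is a Friday, so Saturdays fall on 2, 9, 16, 23; the last is February 23.
At the standard offset (UTC−10:00), 12:45 UTC − 10h = 02:45 Casir standard time.
The standard-time date in Casir, March 18, 2030, is outside the daylight-saving period (28 September 2029 – 23 February 2030), so Casir is on standard time, UTC−10:00.
12:45 UTC − 10h = 02:45 Casir.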